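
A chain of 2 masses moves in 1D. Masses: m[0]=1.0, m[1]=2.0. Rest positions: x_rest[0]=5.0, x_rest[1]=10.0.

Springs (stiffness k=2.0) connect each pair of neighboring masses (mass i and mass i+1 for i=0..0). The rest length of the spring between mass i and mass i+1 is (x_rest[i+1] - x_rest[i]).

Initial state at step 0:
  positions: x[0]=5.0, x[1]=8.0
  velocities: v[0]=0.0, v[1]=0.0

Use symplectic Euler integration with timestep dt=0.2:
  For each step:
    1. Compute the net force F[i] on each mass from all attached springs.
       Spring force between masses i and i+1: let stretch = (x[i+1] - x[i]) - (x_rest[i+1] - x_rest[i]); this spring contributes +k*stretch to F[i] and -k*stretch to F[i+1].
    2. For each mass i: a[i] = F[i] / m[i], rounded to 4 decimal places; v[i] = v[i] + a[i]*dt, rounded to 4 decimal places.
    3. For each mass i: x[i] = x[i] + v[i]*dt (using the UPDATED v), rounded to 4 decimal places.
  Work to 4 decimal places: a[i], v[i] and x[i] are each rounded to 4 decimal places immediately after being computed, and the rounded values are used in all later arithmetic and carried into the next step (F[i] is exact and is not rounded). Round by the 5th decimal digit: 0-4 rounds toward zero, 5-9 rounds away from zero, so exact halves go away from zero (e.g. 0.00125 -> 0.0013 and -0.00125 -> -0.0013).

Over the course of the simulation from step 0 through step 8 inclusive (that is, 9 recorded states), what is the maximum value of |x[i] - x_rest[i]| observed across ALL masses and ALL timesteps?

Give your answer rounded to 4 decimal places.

Step 0: x=[5.0000 8.0000] v=[0.0000 0.0000]
Step 1: x=[4.8400 8.0800] v=[-0.8000 0.4000]
Step 2: x=[4.5392 8.2304] v=[-1.5040 0.7520]
Step 3: x=[4.1337 8.4332] v=[-2.0275 1.0138]
Step 4: x=[3.6722 8.6640] v=[-2.3077 1.1539]
Step 5: x=[3.2100 8.8951] v=[-2.3110 1.1555]
Step 6: x=[2.8026 9.0988] v=[-2.0370 1.0185]
Step 7: x=[2.4989 9.2507] v=[-1.5185 0.7593]
Step 8: x=[2.3353 9.3325] v=[-0.8178 0.4089]
Max displacement = 2.6647

Answer: 2.6647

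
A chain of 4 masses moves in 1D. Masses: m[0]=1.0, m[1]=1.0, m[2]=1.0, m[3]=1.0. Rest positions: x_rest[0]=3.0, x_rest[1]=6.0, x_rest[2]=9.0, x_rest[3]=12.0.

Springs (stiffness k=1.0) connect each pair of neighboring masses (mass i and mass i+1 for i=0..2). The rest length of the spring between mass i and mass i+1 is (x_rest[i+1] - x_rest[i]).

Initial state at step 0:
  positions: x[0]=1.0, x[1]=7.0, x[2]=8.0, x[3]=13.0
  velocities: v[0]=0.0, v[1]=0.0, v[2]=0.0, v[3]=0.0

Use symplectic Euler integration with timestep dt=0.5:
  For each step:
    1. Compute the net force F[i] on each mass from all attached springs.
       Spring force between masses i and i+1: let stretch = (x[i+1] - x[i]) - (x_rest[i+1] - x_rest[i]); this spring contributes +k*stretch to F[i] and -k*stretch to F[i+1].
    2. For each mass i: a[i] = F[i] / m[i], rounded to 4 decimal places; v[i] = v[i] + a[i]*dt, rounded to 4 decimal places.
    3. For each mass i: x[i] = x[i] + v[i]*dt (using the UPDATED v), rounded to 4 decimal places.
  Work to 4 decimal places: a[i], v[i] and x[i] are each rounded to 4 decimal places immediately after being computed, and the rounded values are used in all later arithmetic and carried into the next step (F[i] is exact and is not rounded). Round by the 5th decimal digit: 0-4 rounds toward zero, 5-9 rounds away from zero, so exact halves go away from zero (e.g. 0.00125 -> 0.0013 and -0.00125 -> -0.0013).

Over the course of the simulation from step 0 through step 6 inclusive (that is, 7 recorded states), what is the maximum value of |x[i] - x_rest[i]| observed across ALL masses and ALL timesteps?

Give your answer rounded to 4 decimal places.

Answer: 2.1268

Derivation:
Step 0: x=[1.0000 7.0000 8.0000 13.0000] v=[0.0000 0.0000 0.0000 0.0000]
Step 1: x=[1.7500 5.7500 9.0000 12.5000] v=[1.5000 -2.5000 2.0000 -1.0000]
Step 2: x=[2.7500 4.3125 10.0625 11.8750] v=[2.0000 -2.8750 2.1250 -1.2500]
Step 3: x=[3.3907 3.9219 10.1407 11.5469] v=[1.2813 -0.7813 0.1563 -0.6563]
Step 4: x=[3.4142 4.9532 9.0157 11.6172] v=[0.0469 2.0625 -2.2500 0.1406]
Step 5: x=[3.0724 6.6154 7.5255 11.7872] v=[-0.6836 3.3243 -2.9805 0.3399]
Step 6: x=[2.8664 7.6194 6.8732 11.6417] v=[-0.4121 2.0079 -1.3047 -0.2910]
Max displacement = 2.1268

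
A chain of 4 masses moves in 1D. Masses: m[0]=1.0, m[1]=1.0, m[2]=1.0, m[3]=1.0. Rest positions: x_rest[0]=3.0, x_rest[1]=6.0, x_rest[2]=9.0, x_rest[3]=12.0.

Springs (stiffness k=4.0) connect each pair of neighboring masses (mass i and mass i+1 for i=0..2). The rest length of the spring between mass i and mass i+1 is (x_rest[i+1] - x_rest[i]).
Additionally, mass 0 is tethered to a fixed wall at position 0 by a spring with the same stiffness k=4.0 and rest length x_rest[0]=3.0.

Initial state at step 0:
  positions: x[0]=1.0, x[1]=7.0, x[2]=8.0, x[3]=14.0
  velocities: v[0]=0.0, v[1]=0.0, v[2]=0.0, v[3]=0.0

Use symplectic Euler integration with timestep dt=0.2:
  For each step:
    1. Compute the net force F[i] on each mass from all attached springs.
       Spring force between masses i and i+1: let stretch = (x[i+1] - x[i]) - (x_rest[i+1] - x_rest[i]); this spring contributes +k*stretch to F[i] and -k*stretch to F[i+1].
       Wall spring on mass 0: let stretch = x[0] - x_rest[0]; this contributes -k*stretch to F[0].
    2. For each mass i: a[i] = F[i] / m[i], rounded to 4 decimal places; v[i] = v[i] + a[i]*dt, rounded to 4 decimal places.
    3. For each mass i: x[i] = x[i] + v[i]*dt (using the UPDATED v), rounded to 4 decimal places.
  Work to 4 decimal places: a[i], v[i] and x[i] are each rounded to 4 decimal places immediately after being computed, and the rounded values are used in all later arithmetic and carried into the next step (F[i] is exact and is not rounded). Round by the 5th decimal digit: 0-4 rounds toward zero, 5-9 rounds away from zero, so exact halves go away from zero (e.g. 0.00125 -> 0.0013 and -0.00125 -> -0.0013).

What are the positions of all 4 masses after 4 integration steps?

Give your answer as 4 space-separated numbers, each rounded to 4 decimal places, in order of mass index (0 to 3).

Step 0: x=[1.0000 7.0000 8.0000 14.0000] v=[0.0000 0.0000 0.0000 0.0000]
Step 1: x=[1.8000 6.2000 8.8000 13.5200] v=[4.0000 -4.0000 4.0000 -2.4000]
Step 2: x=[3.0160 5.1120 9.9392 12.7648] v=[6.0800 -5.4400 5.6960 -3.7760]
Step 3: x=[4.0848 4.4610 10.7581 12.0375] v=[5.3440 -3.2550 4.0947 -3.6365]
Step 4: x=[4.5602 4.7573 10.7742 11.5855] v=[2.3771 1.4817 0.0805 -2.2600]

Answer: 4.5602 4.7573 10.7742 11.5855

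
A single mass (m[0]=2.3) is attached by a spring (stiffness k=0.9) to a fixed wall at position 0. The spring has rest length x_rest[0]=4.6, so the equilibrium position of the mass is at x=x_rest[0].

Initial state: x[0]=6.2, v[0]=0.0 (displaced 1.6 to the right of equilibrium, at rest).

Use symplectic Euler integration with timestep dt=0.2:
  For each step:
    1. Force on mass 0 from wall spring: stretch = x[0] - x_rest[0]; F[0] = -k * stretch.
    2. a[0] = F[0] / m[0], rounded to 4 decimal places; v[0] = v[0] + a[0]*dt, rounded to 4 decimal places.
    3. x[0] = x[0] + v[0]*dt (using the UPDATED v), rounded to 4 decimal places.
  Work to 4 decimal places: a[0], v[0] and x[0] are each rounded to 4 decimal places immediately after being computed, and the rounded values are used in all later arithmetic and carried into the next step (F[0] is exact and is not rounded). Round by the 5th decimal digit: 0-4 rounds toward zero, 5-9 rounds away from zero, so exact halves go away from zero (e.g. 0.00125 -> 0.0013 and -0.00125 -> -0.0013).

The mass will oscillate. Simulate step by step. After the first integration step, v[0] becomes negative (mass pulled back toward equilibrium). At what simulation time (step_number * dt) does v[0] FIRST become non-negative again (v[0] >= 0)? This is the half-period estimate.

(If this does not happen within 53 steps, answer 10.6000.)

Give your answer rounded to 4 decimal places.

Step 0: x=[6.2000] v=[0.0000]
Step 1: x=[6.1750] v=[-0.1252]
Step 2: x=[6.1253] v=[-0.2485]
Step 3: x=[6.0517] v=[-0.3679]
Step 4: x=[5.9554] v=[-0.4815]
Step 5: x=[5.8379] v=[-0.5876]
Step 6: x=[5.7010] v=[-0.6845]
Step 7: x=[5.5469] v=[-0.7707]
Step 8: x=[5.3779] v=[-0.8448]
Step 9: x=[5.1968] v=[-0.9057]
Step 10: x=[5.0063] v=[-0.9524]
Step 11: x=[4.8095] v=[-0.9842]
Step 12: x=[4.6094] v=[-1.0006]
Step 13: x=[4.4091] v=[-1.0013]
Step 14: x=[4.2118] v=[-0.9864]
Step 15: x=[4.0206] v=[-0.9560]
Step 16: x=[3.8385] v=[-0.9107]
Step 17: x=[3.6683] v=[-0.8511]
Step 18: x=[3.5127] v=[-0.7782]
Step 19: x=[3.3741] v=[-0.6931]
Step 20: x=[3.2547] v=[-0.5972]
Step 21: x=[3.1563] v=[-0.4919]
Step 22: x=[3.0805] v=[-0.3789]
Step 23: x=[3.0285] v=[-0.2600]
Step 24: x=[3.0011] v=[-0.1370]
Step 25: x=[2.9987] v=[-0.0119]
Step 26: x=[3.0214] v=[0.1134]
First v>=0 after going negative at step 26, time=5.2000

Answer: 5.2000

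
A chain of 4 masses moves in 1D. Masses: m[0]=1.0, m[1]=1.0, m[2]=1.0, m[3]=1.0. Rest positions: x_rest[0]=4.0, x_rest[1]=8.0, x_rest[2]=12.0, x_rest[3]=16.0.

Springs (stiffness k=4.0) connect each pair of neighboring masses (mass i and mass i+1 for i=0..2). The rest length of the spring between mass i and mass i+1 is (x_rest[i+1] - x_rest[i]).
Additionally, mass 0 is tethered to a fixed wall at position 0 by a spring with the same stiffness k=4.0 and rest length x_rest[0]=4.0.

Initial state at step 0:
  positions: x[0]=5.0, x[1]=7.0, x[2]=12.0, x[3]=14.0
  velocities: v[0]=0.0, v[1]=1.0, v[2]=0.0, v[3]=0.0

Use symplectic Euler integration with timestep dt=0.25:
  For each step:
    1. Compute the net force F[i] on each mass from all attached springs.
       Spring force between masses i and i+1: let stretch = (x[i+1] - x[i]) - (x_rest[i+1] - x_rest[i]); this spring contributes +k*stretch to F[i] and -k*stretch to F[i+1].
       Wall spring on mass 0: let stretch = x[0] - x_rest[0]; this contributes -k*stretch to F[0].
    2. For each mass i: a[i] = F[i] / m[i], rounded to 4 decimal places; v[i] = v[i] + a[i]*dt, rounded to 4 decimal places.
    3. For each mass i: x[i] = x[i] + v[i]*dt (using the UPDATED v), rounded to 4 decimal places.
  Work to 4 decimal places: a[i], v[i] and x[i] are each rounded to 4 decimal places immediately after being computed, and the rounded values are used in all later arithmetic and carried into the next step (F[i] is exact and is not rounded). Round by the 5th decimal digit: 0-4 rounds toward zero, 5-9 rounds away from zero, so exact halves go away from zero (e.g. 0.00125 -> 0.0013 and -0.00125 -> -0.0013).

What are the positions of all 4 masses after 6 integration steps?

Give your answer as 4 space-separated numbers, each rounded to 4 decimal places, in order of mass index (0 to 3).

Answer: 4.1521 6.0728 12.9327 16.2129

Derivation:
Step 0: x=[5.0000 7.0000 12.0000 14.0000] v=[0.0000 1.0000 0.0000 0.0000]
Step 1: x=[4.2500 8.0000 11.2500 14.5000] v=[-3.0000 4.0000 -3.0000 2.0000]
Step 2: x=[3.3750 8.8750 10.5000 15.1875] v=[-3.5000 3.5000 -3.0000 2.7500]
Step 3: x=[3.0313 8.7813 10.5156 15.7031] v=[-1.3750 -0.3750 0.0625 2.0625]
Step 4: x=[3.3672 7.6836 11.3945 15.9219] v=[1.3437 -4.3907 3.5157 0.8750]
Step 5: x=[3.9404 6.4346 12.4776 16.0088] v=[2.2929 -4.9962 4.3322 0.3476]
Step 6: x=[4.1521 6.0728 12.9327 16.2129] v=[0.8467 -1.4474 1.8204 0.8164]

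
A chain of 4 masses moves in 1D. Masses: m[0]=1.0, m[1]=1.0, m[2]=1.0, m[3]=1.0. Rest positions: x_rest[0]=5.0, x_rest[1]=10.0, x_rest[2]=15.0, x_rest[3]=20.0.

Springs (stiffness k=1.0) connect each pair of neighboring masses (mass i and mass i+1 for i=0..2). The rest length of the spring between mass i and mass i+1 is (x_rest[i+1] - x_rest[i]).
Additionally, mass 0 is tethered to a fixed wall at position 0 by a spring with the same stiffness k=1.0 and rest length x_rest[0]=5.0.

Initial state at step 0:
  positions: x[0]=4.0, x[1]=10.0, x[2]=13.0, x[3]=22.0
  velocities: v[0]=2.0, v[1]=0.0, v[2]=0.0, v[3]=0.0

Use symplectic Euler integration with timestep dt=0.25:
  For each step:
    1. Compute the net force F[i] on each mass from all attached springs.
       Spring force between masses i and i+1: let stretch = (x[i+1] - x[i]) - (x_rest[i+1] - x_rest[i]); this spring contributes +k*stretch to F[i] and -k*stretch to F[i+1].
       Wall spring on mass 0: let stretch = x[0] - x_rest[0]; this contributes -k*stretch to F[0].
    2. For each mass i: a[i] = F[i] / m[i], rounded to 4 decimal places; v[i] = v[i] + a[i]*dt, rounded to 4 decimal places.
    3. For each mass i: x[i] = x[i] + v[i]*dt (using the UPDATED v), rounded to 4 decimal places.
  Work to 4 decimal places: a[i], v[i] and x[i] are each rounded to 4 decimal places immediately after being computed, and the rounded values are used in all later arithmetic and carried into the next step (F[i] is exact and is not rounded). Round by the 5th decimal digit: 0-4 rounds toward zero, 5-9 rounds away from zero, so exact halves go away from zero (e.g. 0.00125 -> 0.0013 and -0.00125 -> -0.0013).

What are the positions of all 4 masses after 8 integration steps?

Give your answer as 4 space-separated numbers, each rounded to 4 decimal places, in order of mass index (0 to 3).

Answer: 5.9039 11.1035 16.8147 18.5731

Derivation:
Step 0: x=[4.0000 10.0000 13.0000 22.0000] v=[2.0000 0.0000 0.0000 0.0000]
Step 1: x=[4.6250 9.8125 13.3750 21.7500] v=[2.5000 -0.7500 1.5000 -1.0000]
Step 2: x=[5.2852 9.5234 14.0508 21.2891] v=[2.6406 -1.1563 2.7031 -1.8438]
Step 3: x=[5.8799 9.2524 14.8960 20.6883] v=[2.3789 -1.0840 3.3808 -2.4034]
Step 4: x=[6.3179 9.1234 15.7505 20.0379] v=[1.7521 -0.5162 3.4180 -2.6015]
Step 5: x=[6.5364 9.2332 16.4588 19.4321] v=[0.8740 0.4392 2.8331 -2.4234]
Step 6: x=[6.5149 9.6261 16.9013 18.9529] v=[-0.0859 1.5714 1.7700 -1.9167]
Step 7: x=[6.2807 10.2792 17.0173 18.6580] v=[-0.9368 2.6124 0.4641 -1.1796]
Step 8: x=[5.9039 11.1035 16.8147 18.5731] v=[-1.5074 3.2973 -0.8103 -0.3398]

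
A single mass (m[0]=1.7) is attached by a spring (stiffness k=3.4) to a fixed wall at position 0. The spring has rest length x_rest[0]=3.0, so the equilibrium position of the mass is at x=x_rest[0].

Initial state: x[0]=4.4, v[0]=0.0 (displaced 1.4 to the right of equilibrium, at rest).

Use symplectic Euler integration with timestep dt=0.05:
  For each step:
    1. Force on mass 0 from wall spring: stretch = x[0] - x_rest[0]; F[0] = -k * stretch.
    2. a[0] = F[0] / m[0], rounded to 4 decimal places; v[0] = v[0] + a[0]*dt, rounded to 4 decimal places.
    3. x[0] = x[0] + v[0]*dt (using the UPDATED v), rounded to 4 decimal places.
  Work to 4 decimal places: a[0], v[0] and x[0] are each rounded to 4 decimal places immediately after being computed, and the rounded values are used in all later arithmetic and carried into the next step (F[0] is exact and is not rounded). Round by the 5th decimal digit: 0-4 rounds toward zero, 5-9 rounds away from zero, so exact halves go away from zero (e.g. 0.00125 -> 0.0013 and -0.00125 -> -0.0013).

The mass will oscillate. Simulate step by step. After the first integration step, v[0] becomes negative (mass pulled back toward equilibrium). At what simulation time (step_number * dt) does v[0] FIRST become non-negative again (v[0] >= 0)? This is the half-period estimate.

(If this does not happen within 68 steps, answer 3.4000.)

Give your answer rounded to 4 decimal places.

Step 0: x=[4.4000] v=[0.0000]
Step 1: x=[4.3930] v=[-0.1400]
Step 2: x=[4.3790] v=[-0.2793]
Step 3: x=[4.3581] v=[-0.4172]
Step 4: x=[4.3305] v=[-0.5530]
Step 5: x=[4.2962] v=[-0.6861]
Step 6: x=[4.2554] v=[-0.8157]
Step 7: x=[4.2083] v=[-0.9412]
Step 8: x=[4.1552] v=[-1.0620]
Step 9: x=[4.0963] v=[-1.1775]
Step 10: x=[4.0319] v=[-1.2871]
Step 11: x=[3.9624] v=[-1.3903]
Step 12: x=[3.8881] v=[-1.4865]
Step 13: x=[3.8093] v=[-1.5753]
Step 14: x=[3.7265] v=[-1.6562]
Step 15: x=[3.6401] v=[-1.7289]
Step 16: x=[3.5505] v=[-1.7929]
Step 17: x=[3.4581] v=[-1.8480]
Step 18: x=[3.3634] v=[-1.8938]
Step 19: x=[3.2669] v=[-1.9301]
Step 20: x=[3.1691] v=[-1.9568]
Step 21: x=[3.0704] v=[-1.9737]
Step 22: x=[2.9714] v=[-1.9807]
Step 23: x=[2.8725] v=[-1.9778]
Step 24: x=[2.7742] v=[-1.9651]
Step 25: x=[2.6771] v=[-1.9425]
Step 26: x=[2.5816] v=[-1.9102]
Step 27: x=[2.4882] v=[-1.8684]
Step 28: x=[2.3973] v=[-1.8172]
Step 29: x=[2.3095] v=[-1.7569]
Step 30: x=[2.2251] v=[-1.6879]
Step 31: x=[2.1446] v=[-1.6104]
Step 32: x=[2.0684] v=[-1.5249]
Step 33: x=[1.9968] v=[-1.4317]
Step 34: x=[1.9302] v=[-1.3314]
Step 35: x=[1.8690] v=[-1.2244]
Step 36: x=[1.8134] v=[-1.1113]
Step 37: x=[1.7638] v=[-0.9926]
Step 38: x=[1.7204] v=[-0.8690]
Step 39: x=[1.6834] v=[-0.7410]
Step 40: x=[1.6529] v=[-0.6093]
Step 41: x=[1.6292] v=[-0.4746]
Step 42: x=[1.6123] v=[-0.3375]
Step 43: x=[1.6024] v=[-0.1987]
Step 44: x=[1.5995] v=[-0.0589]
Step 45: x=[1.6036] v=[0.0812]
First v>=0 after going negative at step 45, time=2.2500

Answer: 2.2500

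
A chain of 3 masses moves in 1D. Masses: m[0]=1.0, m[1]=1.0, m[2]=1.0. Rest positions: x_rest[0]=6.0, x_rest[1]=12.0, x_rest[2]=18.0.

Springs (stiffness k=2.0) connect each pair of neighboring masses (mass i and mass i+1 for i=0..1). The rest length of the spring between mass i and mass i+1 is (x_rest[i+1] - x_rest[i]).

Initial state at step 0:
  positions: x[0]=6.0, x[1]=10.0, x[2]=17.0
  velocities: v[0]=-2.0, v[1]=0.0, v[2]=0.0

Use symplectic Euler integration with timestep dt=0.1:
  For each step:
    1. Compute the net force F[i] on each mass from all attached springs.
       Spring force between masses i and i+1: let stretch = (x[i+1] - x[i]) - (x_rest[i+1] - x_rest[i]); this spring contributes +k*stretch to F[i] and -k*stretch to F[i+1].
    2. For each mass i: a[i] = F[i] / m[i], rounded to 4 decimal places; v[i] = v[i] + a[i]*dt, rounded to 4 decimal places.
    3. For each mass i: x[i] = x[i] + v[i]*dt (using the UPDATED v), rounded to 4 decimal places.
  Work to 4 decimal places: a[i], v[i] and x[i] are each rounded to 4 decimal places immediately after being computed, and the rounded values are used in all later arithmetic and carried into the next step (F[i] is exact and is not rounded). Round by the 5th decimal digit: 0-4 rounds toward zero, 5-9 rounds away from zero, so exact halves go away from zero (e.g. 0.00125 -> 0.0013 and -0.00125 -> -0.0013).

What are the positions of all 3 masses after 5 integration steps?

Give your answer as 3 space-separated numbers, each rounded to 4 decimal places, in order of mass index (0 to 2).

Step 0: x=[6.0000 10.0000 17.0000] v=[-2.0000 0.0000 0.0000]
Step 1: x=[5.7600 10.0600 16.9800] v=[-2.4000 0.6000 -0.2000]
Step 2: x=[5.4860 10.1724 16.9416] v=[-2.7400 1.1240 -0.3840]
Step 3: x=[5.1857 10.3265 16.8878] v=[-3.0027 1.5406 -0.5378]
Step 4: x=[4.8683 10.5090 16.8228] v=[-3.1745 1.8247 -0.6501]
Step 5: x=[4.5437 10.7049 16.7515] v=[-3.2464 1.9593 -0.7129]

Answer: 4.5437 10.7049 16.7515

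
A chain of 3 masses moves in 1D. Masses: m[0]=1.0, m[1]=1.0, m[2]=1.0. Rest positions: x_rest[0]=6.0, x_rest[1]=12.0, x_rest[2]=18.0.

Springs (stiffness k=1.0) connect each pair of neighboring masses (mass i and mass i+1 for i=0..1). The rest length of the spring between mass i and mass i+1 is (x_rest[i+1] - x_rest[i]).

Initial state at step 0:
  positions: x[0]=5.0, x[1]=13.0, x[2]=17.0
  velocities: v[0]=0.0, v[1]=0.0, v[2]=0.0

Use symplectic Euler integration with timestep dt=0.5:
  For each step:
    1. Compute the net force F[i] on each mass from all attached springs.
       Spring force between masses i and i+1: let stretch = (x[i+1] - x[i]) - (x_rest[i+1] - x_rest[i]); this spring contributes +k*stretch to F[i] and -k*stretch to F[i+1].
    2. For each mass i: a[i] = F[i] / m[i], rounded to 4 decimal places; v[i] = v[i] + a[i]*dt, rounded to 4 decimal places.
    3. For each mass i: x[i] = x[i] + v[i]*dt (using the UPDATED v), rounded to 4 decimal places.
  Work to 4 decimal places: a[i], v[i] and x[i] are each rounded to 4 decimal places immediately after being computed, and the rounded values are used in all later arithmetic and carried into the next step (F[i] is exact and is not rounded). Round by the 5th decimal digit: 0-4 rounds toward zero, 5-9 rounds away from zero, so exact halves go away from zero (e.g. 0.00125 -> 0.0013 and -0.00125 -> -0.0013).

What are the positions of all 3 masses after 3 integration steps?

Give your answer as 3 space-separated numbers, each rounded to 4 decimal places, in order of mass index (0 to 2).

Step 0: x=[5.0000 13.0000 17.0000] v=[0.0000 0.0000 0.0000]
Step 1: x=[5.5000 12.0000 17.5000] v=[1.0000 -2.0000 1.0000]
Step 2: x=[6.1250 10.7500 18.1250] v=[1.2500 -2.5000 1.2500]
Step 3: x=[6.4063 10.1875 18.4063] v=[0.5625 -1.1250 0.5625]

Answer: 6.4063 10.1875 18.4063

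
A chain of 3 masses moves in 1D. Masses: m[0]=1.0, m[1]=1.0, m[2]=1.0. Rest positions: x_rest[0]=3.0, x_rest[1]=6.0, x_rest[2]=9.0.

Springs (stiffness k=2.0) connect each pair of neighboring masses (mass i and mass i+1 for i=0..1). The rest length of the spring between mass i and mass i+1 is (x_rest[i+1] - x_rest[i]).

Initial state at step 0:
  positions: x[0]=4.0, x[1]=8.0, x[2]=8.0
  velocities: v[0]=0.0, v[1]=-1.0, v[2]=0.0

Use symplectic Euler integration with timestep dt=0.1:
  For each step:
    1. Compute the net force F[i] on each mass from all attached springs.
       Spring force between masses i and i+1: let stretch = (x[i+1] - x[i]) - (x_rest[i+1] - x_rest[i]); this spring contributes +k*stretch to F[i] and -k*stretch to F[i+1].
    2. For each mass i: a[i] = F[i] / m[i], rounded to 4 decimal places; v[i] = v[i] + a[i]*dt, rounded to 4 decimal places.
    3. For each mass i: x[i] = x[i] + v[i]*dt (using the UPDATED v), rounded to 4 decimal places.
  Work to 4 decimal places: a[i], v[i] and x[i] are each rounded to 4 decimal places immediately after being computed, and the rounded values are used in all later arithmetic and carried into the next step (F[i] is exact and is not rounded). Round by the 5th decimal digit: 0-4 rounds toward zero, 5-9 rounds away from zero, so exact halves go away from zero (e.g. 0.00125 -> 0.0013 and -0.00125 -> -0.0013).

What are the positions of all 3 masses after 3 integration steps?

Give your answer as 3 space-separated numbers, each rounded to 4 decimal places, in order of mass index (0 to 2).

Step 0: x=[4.0000 8.0000 8.0000] v=[0.0000 -1.0000 0.0000]
Step 1: x=[4.0200 7.8200 8.0600] v=[0.2000 -1.8000 0.6000]
Step 2: x=[4.0560 7.5688 8.1752] v=[0.3600 -2.5120 1.1520]
Step 3: x=[4.1023 7.2595 8.3383] v=[0.4626 -3.0933 1.6307]

Answer: 4.1023 7.2595 8.3383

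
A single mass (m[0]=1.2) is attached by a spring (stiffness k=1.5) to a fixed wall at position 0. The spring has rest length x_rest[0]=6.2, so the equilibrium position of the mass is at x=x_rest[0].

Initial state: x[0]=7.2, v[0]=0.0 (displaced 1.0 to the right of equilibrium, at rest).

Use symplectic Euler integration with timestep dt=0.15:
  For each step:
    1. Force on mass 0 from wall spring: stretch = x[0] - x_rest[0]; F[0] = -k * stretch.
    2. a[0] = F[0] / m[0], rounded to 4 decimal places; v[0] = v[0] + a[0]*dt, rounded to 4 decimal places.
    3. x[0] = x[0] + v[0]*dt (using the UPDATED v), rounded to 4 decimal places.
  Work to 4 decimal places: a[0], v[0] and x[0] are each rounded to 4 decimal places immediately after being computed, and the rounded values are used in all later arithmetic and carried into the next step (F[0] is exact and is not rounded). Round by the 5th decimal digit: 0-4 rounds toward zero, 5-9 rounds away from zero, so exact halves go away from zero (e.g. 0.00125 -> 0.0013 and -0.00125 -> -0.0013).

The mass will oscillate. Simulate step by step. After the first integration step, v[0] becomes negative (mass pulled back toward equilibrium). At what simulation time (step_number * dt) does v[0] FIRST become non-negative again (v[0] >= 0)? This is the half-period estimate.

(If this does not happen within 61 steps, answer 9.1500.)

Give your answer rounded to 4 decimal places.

Answer: 2.8500

Derivation:
Step 0: x=[7.2000] v=[0.0000]
Step 1: x=[7.1719] v=[-0.1875]
Step 2: x=[7.1164] v=[-0.3697]
Step 3: x=[7.0352] v=[-0.5415]
Step 4: x=[6.9305] v=[-0.6981]
Step 5: x=[6.8052] v=[-0.8351]
Step 6: x=[6.6629] v=[-0.9486]
Step 7: x=[6.5076] v=[-1.0354]
Step 8: x=[6.3436] v=[-1.0931]
Step 9: x=[6.1756] v=[-1.1200]
Step 10: x=[6.0083] v=[-1.1154]
Step 11: x=[5.8464] v=[-1.0795]
Step 12: x=[5.6944] v=[-1.0132]
Step 13: x=[5.5566] v=[-0.9184]
Step 14: x=[5.4369] v=[-0.7978]
Step 15: x=[5.3387] v=[-0.6547]
Step 16: x=[5.2647] v=[-0.4932]
Step 17: x=[5.2170] v=[-0.3178]
Step 18: x=[5.1970] v=[-0.1335]
Step 19: x=[5.2052] v=[0.0546]
First v>=0 after going negative at step 19, time=2.8500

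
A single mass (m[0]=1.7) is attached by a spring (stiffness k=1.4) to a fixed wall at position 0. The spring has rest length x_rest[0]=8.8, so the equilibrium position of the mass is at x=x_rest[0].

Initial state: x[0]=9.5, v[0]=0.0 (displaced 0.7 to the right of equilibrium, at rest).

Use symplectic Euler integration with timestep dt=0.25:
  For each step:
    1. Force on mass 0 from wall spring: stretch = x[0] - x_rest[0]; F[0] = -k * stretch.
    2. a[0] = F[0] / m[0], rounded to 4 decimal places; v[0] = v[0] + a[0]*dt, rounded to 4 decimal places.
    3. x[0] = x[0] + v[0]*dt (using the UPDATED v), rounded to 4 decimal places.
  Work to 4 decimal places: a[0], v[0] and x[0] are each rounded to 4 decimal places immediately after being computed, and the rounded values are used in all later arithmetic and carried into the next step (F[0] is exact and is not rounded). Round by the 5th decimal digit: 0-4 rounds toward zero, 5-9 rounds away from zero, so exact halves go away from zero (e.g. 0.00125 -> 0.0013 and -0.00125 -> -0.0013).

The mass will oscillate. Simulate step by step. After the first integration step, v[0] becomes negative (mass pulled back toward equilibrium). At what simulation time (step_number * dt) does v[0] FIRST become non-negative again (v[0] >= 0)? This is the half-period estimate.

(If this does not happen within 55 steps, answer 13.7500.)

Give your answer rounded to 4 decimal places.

Answer: 3.5000

Derivation:
Step 0: x=[9.5000] v=[0.0000]
Step 1: x=[9.4640] v=[-0.1441]
Step 2: x=[9.3938] v=[-0.2808]
Step 3: x=[9.2930] v=[-0.4031]
Step 4: x=[9.1669] v=[-0.5046]
Step 5: x=[9.0219] v=[-0.5802]
Step 6: x=[8.8654] v=[-0.6259]
Step 7: x=[8.7056] v=[-0.6394]
Step 8: x=[8.5506] v=[-0.6200]
Step 9: x=[8.4084] v=[-0.5687]
Step 10: x=[8.2864] v=[-0.4881]
Step 11: x=[8.1908] v=[-0.3824]
Step 12: x=[8.1266] v=[-0.2570]
Step 13: x=[8.0970] v=[-0.1184]
Step 14: x=[8.1036] v=[0.0263]
First v>=0 after going negative at step 14, time=3.5000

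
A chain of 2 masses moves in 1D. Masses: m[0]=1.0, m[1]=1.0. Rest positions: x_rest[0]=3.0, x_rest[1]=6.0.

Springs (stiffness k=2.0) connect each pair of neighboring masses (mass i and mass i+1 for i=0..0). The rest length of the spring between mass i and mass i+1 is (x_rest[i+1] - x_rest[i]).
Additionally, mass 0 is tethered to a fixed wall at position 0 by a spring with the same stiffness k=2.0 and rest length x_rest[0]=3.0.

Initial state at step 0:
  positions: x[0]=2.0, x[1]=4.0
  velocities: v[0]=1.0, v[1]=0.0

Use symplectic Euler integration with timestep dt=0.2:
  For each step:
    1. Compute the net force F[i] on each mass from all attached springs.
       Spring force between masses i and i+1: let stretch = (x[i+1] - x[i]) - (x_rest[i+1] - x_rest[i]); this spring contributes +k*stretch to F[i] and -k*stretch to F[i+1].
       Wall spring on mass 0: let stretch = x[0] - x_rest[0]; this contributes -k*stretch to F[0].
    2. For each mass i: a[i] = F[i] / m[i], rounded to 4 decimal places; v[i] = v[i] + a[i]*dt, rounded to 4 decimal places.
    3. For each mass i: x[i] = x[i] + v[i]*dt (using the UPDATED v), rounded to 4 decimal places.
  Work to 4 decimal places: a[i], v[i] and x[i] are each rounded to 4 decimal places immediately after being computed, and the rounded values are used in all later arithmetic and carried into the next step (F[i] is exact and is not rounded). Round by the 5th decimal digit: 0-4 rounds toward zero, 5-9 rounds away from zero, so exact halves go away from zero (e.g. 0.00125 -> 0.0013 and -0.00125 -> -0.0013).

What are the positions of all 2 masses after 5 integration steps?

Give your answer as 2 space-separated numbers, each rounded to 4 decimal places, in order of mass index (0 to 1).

Step 0: x=[2.0000 4.0000] v=[1.0000 0.0000]
Step 1: x=[2.2000 4.0800] v=[1.0000 0.4000]
Step 2: x=[2.3744 4.2496] v=[0.8720 0.8480]
Step 3: x=[2.5089 4.5092] v=[0.6723 1.2979]
Step 4: x=[2.6027 4.8488] v=[0.4689 1.6978]
Step 5: x=[2.6680 5.2487] v=[0.3263 1.9994]

Answer: 2.6680 5.2487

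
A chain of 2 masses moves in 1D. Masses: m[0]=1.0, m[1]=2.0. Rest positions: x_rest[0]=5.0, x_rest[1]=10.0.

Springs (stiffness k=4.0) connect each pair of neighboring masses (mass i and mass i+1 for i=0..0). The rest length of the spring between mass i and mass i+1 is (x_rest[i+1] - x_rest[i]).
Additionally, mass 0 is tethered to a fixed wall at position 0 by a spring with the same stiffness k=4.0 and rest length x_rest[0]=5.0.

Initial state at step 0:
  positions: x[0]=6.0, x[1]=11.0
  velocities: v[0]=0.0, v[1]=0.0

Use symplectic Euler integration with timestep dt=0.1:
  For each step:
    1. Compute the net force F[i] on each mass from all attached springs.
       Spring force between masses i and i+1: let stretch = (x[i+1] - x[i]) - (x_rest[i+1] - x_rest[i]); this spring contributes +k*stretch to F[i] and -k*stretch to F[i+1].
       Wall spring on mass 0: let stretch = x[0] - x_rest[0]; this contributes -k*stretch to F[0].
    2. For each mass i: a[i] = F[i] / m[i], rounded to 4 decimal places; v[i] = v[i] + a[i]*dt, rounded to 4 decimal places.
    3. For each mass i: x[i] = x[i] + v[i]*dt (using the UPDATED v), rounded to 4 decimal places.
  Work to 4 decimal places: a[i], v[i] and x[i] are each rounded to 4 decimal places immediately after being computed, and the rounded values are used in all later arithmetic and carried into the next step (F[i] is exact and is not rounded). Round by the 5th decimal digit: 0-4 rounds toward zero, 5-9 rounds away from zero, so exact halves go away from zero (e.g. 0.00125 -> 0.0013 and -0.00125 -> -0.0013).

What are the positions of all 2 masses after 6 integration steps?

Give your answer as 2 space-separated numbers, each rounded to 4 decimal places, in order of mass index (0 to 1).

Answer: 5.3610 10.9504

Derivation:
Step 0: x=[6.0000 11.0000] v=[0.0000 0.0000]
Step 1: x=[5.9600 11.0000] v=[-0.4000 0.0000]
Step 2: x=[5.8832 10.9992] v=[-0.7680 -0.0080]
Step 3: x=[5.7757 10.9961] v=[-1.0749 -0.0312]
Step 4: x=[5.6460 10.9886] v=[-1.2970 -0.0753]
Step 5: x=[5.5042 10.9742] v=[-1.4184 -0.1438]
Step 6: x=[5.3610 10.9504] v=[-1.4321 -0.2378]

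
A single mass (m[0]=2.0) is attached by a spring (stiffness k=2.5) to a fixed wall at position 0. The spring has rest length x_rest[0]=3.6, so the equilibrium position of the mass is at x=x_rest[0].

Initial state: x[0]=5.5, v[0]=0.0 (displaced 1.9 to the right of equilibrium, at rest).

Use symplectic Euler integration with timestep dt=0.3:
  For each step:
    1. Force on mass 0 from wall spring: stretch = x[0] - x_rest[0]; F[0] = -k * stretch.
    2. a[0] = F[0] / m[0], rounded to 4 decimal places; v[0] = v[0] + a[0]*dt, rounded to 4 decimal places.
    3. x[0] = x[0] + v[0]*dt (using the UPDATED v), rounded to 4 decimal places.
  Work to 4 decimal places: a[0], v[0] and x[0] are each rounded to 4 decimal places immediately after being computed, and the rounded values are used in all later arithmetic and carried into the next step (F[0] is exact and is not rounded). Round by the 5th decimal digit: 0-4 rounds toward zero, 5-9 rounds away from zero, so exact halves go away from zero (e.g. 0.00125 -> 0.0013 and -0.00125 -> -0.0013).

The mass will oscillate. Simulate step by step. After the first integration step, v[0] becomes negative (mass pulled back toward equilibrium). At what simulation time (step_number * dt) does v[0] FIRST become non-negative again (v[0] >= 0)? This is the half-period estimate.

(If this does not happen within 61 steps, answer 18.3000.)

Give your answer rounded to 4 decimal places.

Step 0: x=[5.5000] v=[0.0000]
Step 1: x=[5.2863] v=[-0.7125]
Step 2: x=[4.8828] v=[-1.3449]
Step 3: x=[4.3350] v=[-1.8260]
Step 4: x=[3.7045] v=[-2.1016]
Step 5: x=[3.0623] v=[-2.1408]
Step 6: x=[2.4805] v=[-1.9392]
Step 7: x=[2.0247] v=[-1.5194]
Step 8: x=[1.7461] v=[-0.9287]
Step 9: x=[1.6761] v=[-0.2335]
Step 10: x=[1.8225] v=[0.4880]
First v>=0 after going negative at step 10, time=3.0000

Answer: 3.0000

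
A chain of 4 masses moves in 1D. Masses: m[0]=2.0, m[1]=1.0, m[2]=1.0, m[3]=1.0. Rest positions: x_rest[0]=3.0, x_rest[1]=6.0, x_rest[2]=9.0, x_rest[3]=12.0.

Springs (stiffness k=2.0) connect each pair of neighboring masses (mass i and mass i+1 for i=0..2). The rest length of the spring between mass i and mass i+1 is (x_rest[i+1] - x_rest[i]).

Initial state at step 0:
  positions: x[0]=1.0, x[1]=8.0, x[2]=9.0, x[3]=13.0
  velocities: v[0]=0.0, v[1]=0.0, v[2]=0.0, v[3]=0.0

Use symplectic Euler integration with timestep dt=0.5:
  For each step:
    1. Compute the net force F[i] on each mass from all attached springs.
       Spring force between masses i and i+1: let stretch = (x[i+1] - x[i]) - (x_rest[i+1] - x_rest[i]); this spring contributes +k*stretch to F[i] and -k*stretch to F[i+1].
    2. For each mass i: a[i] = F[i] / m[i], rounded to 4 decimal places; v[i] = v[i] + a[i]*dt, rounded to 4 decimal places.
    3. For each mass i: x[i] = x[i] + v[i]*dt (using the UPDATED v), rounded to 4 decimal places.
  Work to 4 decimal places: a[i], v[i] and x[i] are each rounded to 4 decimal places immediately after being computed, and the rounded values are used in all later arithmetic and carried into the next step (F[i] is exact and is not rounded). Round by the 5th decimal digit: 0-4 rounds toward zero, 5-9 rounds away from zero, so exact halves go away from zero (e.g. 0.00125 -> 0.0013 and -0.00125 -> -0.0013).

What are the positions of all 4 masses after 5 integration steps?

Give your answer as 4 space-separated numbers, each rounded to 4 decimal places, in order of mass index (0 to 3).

Answer: 3.4258 6.9766 8.2344 9.9375

Derivation:
Step 0: x=[1.0000 8.0000 9.0000 13.0000] v=[0.0000 0.0000 0.0000 0.0000]
Step 1: x=[2.0000 5.0000 10.5000 12.5000] v=[2.0000 -6.0000 3.0000 -1.0000]
Step 2: x=[3.0000 3.2500 10.2500 12.5000] v=[2.0000 -3.5000 -0.5000 0.0000]
Step 3: x=[3.3125 4.8750 7.6250 12.8750] v=[0.6250 3.2500 -5.2500 0.7500]
Step 4: x=[3.2656 7.0938 6.2500 12.1250] v=[-0.0938 4.4375 -2.7500 -1.5000]
Step 5: x=[3.4258 6.9766 8.2344 9.9375] v=[0.3203 -0.2345 3.9688 -4.3750]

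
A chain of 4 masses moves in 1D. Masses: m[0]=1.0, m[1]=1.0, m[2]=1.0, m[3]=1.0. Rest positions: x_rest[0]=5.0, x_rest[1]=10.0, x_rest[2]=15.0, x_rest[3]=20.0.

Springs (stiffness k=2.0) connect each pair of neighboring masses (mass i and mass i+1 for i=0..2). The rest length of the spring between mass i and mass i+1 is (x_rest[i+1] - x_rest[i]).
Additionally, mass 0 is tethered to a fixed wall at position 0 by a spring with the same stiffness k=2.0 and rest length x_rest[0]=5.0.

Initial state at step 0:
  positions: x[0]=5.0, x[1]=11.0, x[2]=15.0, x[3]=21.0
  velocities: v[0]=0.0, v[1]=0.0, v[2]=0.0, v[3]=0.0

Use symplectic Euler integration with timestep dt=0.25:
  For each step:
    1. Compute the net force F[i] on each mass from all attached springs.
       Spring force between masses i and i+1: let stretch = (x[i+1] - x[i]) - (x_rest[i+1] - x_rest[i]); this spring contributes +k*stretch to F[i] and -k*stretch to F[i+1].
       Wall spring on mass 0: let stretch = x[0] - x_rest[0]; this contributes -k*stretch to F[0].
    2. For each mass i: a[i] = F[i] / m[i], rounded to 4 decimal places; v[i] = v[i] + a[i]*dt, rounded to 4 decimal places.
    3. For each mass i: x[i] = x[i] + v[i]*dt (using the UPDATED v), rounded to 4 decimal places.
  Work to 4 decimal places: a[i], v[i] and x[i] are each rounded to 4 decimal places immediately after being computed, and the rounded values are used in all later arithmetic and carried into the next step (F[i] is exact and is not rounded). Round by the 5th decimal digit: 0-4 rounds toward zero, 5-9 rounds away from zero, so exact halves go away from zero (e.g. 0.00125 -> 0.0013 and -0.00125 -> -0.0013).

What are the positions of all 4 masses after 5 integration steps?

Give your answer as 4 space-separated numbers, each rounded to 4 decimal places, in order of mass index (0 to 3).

Step 0: x=[5.0000 11.0000 15.0000 21.0000] v=[0.0000 0.0000 0.0000 0.0000]
Step 1: x=[5.1250 10.7500 15.2500 20.8750] v=[0.5000 -1.0000 1.0000 -0.5000]
Step 2: x=[5.3125 10.3594 15.6406 20.6719] v=[0.7500 -1.5625 1.5625 -0.8125]
Step 3: x=[5.4668 9.9981 16.0000 20.4649] v=[0.6172 -1.4454 1.4376 -0.8282]
Step 4: x=[5.5042 9.8206 16.1673 20.3247] v=[0.1495 -0.7101 0.6691 -0.5607]
Step 5: x=[5.3931 9.8969 16.0609 20.2899] v=[-0.4444 0.3051 -0.4256 -0.1394]

Answer: 5.3931 9.8969 16.0609 20.2899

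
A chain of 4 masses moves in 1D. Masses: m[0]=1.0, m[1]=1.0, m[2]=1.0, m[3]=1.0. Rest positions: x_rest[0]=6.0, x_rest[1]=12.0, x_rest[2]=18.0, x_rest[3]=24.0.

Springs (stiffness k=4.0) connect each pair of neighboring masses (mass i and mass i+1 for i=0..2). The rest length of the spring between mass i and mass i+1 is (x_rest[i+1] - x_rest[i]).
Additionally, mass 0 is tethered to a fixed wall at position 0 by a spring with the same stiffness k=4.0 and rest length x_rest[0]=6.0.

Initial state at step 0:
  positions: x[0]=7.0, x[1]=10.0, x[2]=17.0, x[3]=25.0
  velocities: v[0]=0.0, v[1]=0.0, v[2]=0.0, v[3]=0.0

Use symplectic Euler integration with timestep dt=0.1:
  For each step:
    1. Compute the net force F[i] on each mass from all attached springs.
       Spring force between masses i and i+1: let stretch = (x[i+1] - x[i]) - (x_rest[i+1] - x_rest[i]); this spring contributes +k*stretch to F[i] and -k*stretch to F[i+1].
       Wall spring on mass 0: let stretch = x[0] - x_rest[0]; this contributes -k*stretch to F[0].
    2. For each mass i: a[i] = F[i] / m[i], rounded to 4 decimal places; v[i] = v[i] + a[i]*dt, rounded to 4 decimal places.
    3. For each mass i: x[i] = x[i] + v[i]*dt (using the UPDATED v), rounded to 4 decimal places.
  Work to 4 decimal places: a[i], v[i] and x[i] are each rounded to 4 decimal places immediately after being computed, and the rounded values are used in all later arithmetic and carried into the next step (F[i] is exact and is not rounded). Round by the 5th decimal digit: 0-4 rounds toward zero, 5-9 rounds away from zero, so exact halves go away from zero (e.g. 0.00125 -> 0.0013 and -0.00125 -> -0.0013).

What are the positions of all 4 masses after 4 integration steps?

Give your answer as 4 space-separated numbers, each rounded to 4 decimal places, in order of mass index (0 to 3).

Step 0: x=[7.0000 10.0000 17.0000 25.0000] v=[0.0000 0.0000 0.0000 0.0000]
Step 1: x=[6.8400 10.1600 17.0400 24.9200] v=[-1.6000 1.6000 0.4000 -0.8000]
Step 2: x=[6.5392 10.4624 17.1200 24.7648] v=[-3.0080 3.0240 0.8000 -1.5520]
Step 3: x=[6.1338 10.8742 17.2395 24.5438] v=[-4.0544 4.1178 1.1949 -2.2099]
Step 4: x=[5.6726 11.3510 17.3966 24.2706] v=[-4.6118 4.7678 1.5705 -2.7316]

Answer: 5.6726 11.3510 17.3966 24.2706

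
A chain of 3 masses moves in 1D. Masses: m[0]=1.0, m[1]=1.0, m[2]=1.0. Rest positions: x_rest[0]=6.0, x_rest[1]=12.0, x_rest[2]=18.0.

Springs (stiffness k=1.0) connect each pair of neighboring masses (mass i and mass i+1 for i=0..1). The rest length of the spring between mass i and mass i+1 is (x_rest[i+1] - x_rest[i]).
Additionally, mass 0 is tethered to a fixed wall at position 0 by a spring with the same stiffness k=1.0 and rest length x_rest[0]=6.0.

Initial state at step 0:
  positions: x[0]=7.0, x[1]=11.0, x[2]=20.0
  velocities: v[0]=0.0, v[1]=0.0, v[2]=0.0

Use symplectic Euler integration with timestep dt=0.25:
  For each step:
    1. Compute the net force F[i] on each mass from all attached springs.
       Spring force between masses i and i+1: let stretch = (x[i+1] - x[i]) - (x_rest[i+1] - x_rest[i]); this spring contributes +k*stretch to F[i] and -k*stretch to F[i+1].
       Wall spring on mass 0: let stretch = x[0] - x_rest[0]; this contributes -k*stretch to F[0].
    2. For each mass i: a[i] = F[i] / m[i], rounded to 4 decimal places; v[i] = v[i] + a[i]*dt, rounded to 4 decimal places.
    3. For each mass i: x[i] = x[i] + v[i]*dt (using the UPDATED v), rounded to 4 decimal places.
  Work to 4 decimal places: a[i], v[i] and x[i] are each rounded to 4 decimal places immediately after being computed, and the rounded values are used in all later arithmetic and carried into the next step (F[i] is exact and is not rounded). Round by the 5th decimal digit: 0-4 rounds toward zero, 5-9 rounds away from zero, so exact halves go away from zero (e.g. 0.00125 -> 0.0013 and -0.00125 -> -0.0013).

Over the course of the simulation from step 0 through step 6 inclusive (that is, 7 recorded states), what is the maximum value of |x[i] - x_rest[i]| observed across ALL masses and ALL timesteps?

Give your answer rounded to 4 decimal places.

Step 0: x=[7.0000 11.0000 20.0000] v=[0.0000 0.0000 0.0000]
Step 1: x=[6.8125 11.3125 19.8125] v=[-0.7500 1.2500 -0.7500]
Step 2: x=[6.4805 11.8750 19.4688] v=[-1.3281 2.2500 -1.3750]
Step 3: x=[6.0806 12.5750 19.0254] v=[-1.5996 2.7998 -1.7735]
Step 4: x=[5.7066 13.2722 18.5539] v=[-1.4962 2.7888 -1.8861]
Step 5: x=[5.4487 13.8267 18.1273] v=[-1.0315 2.2178 -1.7065]
Step 6: x=[5.3739 14.1263 17.8069] v=[-0.2992 1.1985 -1.2817]
Max displacement = 2.1263

Answer: 2.1263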